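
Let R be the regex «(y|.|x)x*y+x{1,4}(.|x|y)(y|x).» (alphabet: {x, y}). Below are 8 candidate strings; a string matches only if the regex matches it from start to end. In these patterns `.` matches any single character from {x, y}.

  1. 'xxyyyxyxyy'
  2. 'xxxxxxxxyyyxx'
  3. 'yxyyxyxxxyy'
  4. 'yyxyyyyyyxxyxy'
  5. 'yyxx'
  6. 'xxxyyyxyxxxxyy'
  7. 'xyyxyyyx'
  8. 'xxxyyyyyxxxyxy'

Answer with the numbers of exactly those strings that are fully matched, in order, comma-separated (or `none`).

8

1. 'xxyyyxyxyy' → no match
2 → no match
3. 'yxyyxyxxxyy' → no match
4 → no match
5. 'yyxx' → no match
6 → no match
7. 'xyyxyyyx' → no match
8 → match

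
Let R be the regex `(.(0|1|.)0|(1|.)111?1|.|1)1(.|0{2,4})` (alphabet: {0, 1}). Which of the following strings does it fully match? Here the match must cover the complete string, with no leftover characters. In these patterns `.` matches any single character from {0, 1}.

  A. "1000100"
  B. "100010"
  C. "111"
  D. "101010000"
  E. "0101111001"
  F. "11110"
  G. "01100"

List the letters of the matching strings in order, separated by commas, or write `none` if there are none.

A → no match
B → no match
C → match
D → no match
E → no match
F → no match
G → no match

C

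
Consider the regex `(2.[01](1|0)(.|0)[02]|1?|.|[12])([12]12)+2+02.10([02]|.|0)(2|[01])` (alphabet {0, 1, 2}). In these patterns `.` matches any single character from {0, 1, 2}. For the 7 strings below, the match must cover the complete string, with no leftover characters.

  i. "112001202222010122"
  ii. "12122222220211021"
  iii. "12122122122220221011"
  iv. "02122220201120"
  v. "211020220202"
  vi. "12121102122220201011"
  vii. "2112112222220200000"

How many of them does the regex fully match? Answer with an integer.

i → no match
ii → match
iii → match
iv → no match
v → no match
vi → no match
vii → no match
Total matched: 2

2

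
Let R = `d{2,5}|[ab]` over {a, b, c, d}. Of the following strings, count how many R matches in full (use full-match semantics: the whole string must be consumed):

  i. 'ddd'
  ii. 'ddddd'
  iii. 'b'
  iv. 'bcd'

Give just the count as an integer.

i → match
ii → match
iii → match
iv → no match
Total matched: 3

3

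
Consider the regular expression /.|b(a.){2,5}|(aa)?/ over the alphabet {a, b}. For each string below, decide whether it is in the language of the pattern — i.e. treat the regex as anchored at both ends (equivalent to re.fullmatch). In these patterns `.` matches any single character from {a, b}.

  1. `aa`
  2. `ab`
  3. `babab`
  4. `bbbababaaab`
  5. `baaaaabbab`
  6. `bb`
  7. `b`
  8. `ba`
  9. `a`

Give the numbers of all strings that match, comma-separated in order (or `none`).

1, 3, 7, 9

1 → match
2 → no match
3 → match
4 → no match
5 → no match
6 → no match
7 → match
8 → no match
9 → match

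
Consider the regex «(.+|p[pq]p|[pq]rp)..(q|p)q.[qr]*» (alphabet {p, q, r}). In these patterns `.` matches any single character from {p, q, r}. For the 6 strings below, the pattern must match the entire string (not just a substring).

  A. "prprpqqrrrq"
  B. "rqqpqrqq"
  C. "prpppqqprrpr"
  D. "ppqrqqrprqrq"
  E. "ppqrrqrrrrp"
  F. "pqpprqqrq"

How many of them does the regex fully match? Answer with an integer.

A. "prprpqqrrrq" → match
B. "rqqpqrqq" → match
C. "prpppqqprrpr" → no match
D. "ppqrqqrprqrq" → no match
E. "ppqrrqrrrrp" → no match
F. "pqpprqqrq" → match
Total matched: 3

3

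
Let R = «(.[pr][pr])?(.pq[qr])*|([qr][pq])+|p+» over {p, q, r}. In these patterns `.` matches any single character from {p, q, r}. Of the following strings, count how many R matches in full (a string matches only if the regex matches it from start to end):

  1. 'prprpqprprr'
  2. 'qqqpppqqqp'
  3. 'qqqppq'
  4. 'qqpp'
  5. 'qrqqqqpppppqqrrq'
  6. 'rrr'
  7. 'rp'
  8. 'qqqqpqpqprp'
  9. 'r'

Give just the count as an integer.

2

1. 'prprpqprprr' → no match
2. 'qqqpppqqqp' → no match
3. 'qqqppq' → no match
4. 'qqpp' → no match
5 → no match
6. 'rrr' → match
7. 'rp' → match
8. 'qqqqpqpqprp' → no match
9. 'r' → no match
Total matched: 2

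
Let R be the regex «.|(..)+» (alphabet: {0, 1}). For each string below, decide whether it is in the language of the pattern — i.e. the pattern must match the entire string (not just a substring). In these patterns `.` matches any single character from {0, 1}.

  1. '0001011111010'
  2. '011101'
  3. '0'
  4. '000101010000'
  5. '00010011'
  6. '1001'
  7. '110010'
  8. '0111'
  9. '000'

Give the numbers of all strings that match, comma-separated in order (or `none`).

1 → no match
2. '011101' → match
3. '0' → match
4. '000101010000' → match
5. '00010011' → match
6. '1001' → match
7. '110010' → match
8. '0111' → match
9. '000' → no match

2, 3, 4, 5, 6, 7, 8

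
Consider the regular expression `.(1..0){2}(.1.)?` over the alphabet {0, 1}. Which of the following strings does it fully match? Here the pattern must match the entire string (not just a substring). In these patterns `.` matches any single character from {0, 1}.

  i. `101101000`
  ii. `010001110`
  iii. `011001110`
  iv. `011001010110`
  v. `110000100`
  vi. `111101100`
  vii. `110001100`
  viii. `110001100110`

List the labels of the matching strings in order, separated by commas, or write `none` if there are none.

ii, iii, iv, vi, vii, viii

i → no match
ii → match
iii → match
iv → match
v → no match
vi → match
vii → match
viii → match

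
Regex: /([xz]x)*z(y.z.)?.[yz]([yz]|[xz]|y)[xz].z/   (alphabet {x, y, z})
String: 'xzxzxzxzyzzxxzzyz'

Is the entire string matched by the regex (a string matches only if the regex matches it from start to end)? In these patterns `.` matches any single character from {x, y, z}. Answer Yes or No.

No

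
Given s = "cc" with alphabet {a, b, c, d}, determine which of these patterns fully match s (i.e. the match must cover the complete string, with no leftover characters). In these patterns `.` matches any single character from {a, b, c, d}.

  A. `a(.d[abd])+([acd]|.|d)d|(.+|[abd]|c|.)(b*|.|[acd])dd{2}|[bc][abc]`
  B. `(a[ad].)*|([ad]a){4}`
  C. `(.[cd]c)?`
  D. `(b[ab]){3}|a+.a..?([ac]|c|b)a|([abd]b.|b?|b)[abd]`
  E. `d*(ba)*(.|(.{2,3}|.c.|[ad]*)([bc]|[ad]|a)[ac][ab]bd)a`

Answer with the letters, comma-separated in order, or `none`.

A → match
B → no match
C → no match
D → no match
E → no match — must end with "a"

A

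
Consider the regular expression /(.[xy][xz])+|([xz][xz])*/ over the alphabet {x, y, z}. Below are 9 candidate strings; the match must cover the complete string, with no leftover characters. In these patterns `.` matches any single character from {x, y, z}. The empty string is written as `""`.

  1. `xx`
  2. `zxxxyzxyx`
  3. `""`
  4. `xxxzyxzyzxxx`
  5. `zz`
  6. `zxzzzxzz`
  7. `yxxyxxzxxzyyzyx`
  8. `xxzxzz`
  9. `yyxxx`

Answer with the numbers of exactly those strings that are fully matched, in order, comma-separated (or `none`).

1 → match
2 → match
3 → match
4 → match
5 → match
6 → match
7 → no match
8 → match
9 → no match

1, 2, 3, 4, 5, 6, 8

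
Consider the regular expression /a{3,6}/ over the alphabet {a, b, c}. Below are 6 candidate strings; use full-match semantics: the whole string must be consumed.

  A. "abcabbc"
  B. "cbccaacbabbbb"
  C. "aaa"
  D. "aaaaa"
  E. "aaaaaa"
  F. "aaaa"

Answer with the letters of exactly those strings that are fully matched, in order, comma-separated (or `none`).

C, D, E, F

A → no match — must end with "a"
B → no match — must start with "a"
C → match
D → match
E → match
F → match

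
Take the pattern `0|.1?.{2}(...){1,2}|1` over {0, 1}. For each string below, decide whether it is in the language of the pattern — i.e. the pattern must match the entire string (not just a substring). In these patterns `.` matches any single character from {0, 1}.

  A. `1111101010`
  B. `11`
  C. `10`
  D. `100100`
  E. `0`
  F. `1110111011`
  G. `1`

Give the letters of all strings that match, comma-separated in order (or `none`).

A → match
B → no match
C → no match
D → match
E → match
F → match
G → match

A, D, E, F, G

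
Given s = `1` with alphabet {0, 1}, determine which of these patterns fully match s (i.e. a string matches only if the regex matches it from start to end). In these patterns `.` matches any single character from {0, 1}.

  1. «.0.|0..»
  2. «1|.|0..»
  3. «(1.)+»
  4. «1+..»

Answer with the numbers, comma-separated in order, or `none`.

2

1 → no match
2 → match
3 → no match
4 → no match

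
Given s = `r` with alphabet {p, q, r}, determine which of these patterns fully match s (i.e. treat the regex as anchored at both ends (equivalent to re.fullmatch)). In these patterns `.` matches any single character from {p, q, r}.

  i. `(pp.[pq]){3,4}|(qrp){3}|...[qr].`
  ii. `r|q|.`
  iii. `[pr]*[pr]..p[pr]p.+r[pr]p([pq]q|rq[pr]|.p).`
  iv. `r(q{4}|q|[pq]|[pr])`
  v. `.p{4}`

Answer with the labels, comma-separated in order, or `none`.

ii

i → no match
ii → match
iii → no match
iv → no match
v → no match — must end with `p`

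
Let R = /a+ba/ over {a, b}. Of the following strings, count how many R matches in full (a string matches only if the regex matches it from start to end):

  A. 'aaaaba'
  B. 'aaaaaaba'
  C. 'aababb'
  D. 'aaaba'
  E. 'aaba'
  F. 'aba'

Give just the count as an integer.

5

A → match
B → match
C → no match — must end with 'aba'
D → match
E → match
F → match
Total matched: 5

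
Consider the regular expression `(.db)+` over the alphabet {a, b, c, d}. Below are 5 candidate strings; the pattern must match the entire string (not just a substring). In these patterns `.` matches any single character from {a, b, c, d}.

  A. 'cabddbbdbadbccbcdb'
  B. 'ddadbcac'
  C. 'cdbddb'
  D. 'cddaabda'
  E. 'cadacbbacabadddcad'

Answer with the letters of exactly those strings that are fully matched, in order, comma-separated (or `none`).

C

A → no match
B. 'ddadbcac' → no match — must end with 'db'
C. 'cdbddb' → match
D. 'cddaabda' → no match — must end with 'db'
E → no match — must end with 'db'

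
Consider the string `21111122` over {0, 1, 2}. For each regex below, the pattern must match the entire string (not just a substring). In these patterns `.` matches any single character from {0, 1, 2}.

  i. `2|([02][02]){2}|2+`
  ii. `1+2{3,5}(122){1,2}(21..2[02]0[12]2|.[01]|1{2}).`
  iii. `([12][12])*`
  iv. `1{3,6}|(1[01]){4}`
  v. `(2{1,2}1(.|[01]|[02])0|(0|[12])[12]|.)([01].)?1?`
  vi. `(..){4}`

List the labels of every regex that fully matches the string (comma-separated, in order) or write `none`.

iii, vi

i → no match
ii → no match — must start with `1`
iii → match
iv → no match — must start with `1`
v → no match
vi → match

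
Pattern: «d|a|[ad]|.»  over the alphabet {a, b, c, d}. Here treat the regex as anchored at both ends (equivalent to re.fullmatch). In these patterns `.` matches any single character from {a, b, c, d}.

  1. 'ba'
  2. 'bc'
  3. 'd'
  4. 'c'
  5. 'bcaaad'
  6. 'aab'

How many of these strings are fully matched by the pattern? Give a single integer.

1 → no match
2 → no match
3 → match
4 → match
5 → no match
6 → no match
Total matched: 2

2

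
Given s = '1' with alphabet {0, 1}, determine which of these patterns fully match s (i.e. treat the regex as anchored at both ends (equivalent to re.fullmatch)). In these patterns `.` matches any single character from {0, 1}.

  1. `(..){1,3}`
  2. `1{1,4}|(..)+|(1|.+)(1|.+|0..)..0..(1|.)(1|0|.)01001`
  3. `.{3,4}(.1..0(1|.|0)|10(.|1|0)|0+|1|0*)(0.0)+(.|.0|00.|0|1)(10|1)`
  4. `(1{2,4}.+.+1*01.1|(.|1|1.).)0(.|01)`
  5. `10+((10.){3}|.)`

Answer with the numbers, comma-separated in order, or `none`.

1 → no match
2 → match
3 → no match
4 → no match
5 → no match — must start with '10'

2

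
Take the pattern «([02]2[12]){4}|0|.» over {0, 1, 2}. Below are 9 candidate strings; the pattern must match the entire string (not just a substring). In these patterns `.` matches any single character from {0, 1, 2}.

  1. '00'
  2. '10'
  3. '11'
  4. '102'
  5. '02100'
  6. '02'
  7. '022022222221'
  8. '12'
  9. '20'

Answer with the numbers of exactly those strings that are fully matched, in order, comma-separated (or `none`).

1 → no match
2 → no match
3 → no match
4 → no match
5 → no match
6 → no match
7 → match
8 → no match
9 → no match

7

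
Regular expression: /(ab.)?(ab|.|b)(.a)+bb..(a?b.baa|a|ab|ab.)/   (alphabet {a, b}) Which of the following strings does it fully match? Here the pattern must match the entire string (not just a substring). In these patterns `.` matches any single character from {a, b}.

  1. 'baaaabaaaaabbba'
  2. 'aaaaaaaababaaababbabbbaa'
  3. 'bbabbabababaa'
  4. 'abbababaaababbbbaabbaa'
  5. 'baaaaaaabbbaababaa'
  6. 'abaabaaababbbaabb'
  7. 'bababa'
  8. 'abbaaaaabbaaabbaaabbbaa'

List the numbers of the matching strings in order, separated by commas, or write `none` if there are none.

1 → no match
2 → no match
3 → match
4 → no match
5 → no match
6 → match
7 → no match
8 → no match

3, 6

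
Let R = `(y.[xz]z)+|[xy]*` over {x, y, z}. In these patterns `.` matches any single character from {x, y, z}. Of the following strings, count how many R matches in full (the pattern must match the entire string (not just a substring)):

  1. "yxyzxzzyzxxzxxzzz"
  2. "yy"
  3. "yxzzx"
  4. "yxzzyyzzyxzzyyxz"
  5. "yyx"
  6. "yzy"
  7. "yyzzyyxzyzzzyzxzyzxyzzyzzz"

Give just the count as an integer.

3

1 → no match
2 → match
3 → no match
4 → match
5 → match
6 → no match
7 → no match
Total matched: 3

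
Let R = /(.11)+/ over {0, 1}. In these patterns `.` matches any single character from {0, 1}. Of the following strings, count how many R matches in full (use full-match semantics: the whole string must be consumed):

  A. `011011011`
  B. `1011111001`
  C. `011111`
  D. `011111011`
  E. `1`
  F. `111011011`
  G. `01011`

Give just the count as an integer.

4

A → match
B → no match — must end with `11`
C → match
D → match
E → no match — must end with `11`
F → match
G → no match
Total matched: 4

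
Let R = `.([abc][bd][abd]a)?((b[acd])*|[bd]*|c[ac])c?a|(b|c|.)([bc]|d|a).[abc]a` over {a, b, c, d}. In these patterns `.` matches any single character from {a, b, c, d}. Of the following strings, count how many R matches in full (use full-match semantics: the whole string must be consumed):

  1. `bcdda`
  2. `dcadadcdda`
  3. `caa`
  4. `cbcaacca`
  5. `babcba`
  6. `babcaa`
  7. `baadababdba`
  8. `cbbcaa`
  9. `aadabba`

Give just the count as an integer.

1 → no match
2 → no match
3 → no match
4 → no match
5 → no match
6 → no match
7 → no match
8 → no match
9 → no match
Total matched: 0

0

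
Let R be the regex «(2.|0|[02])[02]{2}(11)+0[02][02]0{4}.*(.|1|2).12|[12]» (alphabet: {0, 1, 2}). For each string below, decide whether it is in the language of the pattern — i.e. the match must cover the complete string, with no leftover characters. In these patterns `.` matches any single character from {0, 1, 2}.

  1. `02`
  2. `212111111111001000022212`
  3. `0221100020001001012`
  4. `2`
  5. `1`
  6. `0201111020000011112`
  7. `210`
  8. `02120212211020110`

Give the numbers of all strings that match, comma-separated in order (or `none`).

1 → no match
2 → no match
3 → no match
4 → match
5 → match
6 → match
7 → no match
8 → no match

4, 5, 6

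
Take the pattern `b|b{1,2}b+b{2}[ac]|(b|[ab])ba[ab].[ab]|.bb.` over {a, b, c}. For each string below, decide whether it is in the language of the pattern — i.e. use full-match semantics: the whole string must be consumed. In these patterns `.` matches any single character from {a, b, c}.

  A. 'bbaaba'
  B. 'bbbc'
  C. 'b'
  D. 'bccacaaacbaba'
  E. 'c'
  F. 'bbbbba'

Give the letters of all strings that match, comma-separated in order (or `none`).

A, B, C, F

A. 'bbaaba' → match
B. 'bbbc' → match
C. 'b' → match
D → no match
E. 'c' → no match
F. 'bbbbba' → match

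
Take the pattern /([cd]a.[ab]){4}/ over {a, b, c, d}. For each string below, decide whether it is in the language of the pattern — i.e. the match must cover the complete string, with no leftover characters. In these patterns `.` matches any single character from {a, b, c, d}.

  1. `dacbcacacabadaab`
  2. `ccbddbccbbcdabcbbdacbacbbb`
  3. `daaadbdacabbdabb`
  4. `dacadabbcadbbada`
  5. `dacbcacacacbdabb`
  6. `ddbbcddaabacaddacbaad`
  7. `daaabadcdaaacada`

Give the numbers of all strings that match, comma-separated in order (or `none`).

1 → match
2 → no match
3 → no match
4 → no match
5 → match
6 → no match
7 → no match

1, 5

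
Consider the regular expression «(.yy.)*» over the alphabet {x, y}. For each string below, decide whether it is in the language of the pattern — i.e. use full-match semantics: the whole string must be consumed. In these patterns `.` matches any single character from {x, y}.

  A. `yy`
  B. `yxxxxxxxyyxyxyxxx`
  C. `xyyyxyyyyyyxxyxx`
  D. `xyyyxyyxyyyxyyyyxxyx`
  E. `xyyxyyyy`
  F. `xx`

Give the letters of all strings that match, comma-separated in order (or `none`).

E

A → no match
B → no match
C → no match
D → no match
E → match
F → no match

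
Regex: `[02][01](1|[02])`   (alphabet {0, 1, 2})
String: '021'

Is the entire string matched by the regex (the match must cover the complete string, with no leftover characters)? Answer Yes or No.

No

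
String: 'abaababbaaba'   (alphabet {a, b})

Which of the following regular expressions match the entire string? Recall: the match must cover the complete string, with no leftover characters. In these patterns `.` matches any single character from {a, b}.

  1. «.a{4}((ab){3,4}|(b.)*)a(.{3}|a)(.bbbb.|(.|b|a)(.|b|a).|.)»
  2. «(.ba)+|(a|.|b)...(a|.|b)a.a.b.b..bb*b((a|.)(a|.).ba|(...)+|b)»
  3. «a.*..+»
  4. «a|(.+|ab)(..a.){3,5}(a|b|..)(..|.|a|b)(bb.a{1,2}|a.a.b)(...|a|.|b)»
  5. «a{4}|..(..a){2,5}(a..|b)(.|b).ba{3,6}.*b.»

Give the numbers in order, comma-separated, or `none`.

2, 3

1 → no match
2 → match
3 → match
4 → no match
5 → no match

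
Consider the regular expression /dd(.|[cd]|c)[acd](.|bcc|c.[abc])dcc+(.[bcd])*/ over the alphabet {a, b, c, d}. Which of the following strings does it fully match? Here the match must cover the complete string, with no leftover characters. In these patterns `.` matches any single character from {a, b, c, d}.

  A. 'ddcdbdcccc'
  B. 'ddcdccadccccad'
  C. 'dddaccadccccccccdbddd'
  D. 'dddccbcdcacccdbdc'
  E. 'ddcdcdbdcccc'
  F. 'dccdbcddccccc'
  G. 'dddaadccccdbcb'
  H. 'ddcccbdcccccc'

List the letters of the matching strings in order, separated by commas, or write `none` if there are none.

A, B, C, E, G

A. 'ddcdbdcccc' → match
B → match
C → match
D → no match
E. 'ddcdcdbdcccc' → match
F → no match — must start with 'dd'
G → match
H → no match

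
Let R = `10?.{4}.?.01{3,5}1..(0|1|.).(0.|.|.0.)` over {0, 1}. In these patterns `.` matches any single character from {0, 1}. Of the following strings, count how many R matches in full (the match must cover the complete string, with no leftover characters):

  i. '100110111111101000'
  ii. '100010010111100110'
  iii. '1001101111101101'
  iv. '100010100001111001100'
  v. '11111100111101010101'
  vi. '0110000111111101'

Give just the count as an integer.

i → no match
ii → match
iii → no match
iv → no match
v → no match
vi → no match — must start with '1'
Total matched: 1

1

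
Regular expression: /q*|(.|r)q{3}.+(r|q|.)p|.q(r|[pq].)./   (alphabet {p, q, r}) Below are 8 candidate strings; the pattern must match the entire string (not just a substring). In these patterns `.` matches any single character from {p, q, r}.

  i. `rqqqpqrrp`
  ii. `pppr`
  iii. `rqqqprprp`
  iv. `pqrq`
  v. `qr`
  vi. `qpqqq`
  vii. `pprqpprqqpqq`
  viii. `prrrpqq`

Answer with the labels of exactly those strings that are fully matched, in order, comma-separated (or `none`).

i → match
ii → no match
iii → match
iv → match
v → no match
vi → no match
vii → no match
viii → no match

i, iii, iv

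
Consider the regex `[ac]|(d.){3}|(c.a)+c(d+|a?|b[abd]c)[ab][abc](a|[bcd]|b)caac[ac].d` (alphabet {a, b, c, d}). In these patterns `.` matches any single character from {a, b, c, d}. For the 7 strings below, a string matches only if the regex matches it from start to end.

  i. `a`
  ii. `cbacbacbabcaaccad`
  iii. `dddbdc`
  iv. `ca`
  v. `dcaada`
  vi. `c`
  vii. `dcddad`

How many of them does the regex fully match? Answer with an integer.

4

i → match
ii → match
iii → match
iv → no match
v → no match
vi → match
vii → no match
Total matched: 4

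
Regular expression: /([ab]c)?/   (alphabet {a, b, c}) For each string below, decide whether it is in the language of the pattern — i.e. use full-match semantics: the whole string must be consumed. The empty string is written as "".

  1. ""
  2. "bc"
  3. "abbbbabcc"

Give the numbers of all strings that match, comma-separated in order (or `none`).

1, 2

1 → match
2 → match
3 → no match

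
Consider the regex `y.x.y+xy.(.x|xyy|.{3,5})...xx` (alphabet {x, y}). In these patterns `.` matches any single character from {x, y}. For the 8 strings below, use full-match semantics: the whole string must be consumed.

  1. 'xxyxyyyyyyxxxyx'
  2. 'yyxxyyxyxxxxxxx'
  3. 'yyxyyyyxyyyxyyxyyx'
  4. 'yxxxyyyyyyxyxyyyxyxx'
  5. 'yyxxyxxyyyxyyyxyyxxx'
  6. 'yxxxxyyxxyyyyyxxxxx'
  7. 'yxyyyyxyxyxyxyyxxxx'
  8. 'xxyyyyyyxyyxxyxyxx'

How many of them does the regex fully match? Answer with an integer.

0

1 → no match — must start with 'y'
2 → no match
3 → no match — must end with 'xx'
4 → no match
5 → no match
6 → no match
7 → no match
8 → no match — must start with 'y'
Total matched: 0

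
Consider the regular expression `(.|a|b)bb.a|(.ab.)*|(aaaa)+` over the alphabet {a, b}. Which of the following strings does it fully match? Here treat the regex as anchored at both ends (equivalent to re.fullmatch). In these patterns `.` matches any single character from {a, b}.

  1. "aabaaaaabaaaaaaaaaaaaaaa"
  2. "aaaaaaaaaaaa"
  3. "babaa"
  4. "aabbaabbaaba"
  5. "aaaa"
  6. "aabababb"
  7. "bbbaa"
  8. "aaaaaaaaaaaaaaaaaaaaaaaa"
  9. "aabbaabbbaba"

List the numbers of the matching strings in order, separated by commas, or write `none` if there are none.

1 → no match
2 → match
3 → no match
4 → match
5 → match
6 → match
7 → match
8 → match
9 → match

2, 4, 5, 6, 7, 8, 9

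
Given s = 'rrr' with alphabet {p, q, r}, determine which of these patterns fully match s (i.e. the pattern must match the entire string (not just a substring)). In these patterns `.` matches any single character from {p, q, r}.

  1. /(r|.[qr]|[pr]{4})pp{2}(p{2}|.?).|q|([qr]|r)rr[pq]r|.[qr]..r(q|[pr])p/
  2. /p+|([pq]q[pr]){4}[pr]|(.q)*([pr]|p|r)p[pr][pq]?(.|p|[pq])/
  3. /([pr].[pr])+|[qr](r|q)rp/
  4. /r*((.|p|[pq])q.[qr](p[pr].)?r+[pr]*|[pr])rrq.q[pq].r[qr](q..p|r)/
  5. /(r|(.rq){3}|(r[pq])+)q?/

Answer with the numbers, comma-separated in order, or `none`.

1 → no match
2 → no match
3 → match
4 → no match
5 → no match

3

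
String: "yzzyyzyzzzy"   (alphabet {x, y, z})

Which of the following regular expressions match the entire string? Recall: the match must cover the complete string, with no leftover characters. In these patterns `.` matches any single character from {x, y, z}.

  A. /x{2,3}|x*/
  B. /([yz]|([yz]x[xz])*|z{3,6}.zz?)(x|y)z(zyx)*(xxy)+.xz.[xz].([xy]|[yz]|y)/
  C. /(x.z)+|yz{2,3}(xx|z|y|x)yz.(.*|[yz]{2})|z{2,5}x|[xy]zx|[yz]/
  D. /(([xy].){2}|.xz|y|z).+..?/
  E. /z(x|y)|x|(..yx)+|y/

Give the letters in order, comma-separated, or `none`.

C, D

A → no match
B → no match
C → match
D → match
E → no match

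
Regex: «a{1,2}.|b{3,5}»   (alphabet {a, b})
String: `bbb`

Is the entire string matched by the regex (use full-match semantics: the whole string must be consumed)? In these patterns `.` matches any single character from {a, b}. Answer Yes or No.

Yes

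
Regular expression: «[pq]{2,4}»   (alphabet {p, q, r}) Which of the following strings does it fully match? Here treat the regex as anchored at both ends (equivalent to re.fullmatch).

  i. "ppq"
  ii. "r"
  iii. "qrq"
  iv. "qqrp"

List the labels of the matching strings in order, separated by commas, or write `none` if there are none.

i → match
ii → no match
iii → no match
iv → no match

i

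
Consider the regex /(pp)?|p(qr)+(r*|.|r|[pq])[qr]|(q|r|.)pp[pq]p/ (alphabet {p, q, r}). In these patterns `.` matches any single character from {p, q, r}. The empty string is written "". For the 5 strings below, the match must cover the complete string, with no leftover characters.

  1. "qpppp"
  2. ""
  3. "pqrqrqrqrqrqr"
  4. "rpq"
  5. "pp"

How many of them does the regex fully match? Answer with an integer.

1 → match
2 → match
3 → match
4 → no match
5 → match
Total matched: 4

4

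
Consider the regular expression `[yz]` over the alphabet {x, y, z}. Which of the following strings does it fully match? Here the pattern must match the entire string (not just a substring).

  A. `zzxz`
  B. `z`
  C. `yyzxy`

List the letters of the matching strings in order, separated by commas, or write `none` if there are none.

A → no match
B → match
C → no match

B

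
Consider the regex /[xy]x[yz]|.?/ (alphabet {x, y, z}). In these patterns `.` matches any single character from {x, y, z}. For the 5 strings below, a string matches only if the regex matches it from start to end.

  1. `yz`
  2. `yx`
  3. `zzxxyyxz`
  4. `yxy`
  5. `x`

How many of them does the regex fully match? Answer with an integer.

2

1 → no match
2 → no match
3 → no match
4 → match
5 → match
Total matched: 2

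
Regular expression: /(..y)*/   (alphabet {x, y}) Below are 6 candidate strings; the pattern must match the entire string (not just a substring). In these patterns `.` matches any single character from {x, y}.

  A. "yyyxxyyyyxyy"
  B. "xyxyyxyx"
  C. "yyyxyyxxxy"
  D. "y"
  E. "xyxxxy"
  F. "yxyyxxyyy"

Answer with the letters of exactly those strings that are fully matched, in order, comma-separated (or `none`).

A

A → match
B → no match
C → no match
D → no match
E → no match
F → no match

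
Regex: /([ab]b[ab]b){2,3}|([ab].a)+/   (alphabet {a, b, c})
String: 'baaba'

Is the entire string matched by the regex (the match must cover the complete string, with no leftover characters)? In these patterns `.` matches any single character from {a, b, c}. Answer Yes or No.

No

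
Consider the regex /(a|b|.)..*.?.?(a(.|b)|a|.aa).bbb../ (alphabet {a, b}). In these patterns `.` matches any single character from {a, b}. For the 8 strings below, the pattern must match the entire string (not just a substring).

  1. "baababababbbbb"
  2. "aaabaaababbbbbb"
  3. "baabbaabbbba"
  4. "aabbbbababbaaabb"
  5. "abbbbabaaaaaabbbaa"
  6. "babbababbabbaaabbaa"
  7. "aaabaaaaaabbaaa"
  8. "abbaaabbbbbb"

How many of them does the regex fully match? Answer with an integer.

1 → match
2 → match
3 → match
4 → no match
5 → match
6 → no match
7 → no match
8 → match
Total matched: 5

5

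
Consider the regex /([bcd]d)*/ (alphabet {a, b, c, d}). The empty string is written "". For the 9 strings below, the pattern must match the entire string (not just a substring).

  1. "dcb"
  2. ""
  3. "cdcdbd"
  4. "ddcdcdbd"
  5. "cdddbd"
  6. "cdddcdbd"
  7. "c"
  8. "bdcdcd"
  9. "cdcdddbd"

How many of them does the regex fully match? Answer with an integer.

7

1. "dcb" → no match
2. "" → match
3. "cdcdbd" → match
4. "ddcdcdbd" → match
5. "cdddbd" → match
6. "cdddcdbd" → match
7. "c" → no match
8. "bdcdcd" → match
9. "cdcdddbd" → match
Total matched: 7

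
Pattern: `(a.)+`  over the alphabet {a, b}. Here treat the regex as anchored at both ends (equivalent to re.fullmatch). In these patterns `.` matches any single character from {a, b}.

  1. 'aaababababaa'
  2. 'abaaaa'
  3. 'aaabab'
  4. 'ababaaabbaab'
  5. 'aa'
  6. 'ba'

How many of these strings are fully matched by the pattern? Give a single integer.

1 → match
2 → match
3 → match
4 → no match
5 → match
6 → no match — must start with 'a'
Total matched: 4

4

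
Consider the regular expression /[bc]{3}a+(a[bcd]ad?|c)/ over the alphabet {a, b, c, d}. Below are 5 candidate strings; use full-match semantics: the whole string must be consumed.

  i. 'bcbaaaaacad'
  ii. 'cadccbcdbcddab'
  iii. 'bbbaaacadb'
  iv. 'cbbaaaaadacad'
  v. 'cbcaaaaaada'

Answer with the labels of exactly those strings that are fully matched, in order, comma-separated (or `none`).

i. 'bcbaaaaacad' → match
ii → no match
iii. 'bbbaaacadb' → no match
iv → no match
v. 'cbcaaaaaada' → match

i, v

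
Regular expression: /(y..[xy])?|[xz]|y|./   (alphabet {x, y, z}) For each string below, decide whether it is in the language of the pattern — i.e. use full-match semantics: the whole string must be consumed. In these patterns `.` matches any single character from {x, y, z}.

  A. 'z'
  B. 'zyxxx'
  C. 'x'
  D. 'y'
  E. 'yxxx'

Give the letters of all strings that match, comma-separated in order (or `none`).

A. 'z' → match
B. 'zyxxx' → no match
C. 'x' → match
D. 'y' → match
E. 'yxxx' → match

A, C, D, E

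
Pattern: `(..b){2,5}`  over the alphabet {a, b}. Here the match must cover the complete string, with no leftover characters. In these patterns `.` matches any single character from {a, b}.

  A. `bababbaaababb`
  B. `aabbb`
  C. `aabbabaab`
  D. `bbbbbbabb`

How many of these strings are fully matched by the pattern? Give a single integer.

2

A → no match
B → no match
C → match
D → match
Total matched: 2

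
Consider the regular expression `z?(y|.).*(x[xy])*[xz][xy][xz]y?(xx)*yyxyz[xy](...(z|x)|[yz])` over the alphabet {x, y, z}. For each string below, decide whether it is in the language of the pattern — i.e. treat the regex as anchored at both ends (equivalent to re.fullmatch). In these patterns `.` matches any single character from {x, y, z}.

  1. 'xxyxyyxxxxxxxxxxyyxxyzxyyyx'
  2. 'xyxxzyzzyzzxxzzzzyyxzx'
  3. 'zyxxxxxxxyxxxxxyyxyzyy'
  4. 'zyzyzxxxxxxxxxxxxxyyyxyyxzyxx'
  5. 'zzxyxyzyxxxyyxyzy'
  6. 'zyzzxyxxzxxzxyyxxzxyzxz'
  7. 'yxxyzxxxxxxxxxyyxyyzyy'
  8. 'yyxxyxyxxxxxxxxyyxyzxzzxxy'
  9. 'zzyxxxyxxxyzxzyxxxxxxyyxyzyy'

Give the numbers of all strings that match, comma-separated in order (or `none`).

3, 9

1 → no match
2 → no match
3 → match
4 → no match
5 → no match
6 → no match
7 → no match
8 → no match
9 → match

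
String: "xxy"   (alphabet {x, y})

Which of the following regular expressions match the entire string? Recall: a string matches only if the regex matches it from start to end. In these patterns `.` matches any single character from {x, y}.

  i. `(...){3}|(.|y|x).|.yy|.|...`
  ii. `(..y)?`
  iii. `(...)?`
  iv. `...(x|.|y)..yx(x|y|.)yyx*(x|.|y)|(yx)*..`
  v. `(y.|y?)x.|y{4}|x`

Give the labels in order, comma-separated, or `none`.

i, ii, iii

i → match
ii → match
iii → match
iv → no match
v → no match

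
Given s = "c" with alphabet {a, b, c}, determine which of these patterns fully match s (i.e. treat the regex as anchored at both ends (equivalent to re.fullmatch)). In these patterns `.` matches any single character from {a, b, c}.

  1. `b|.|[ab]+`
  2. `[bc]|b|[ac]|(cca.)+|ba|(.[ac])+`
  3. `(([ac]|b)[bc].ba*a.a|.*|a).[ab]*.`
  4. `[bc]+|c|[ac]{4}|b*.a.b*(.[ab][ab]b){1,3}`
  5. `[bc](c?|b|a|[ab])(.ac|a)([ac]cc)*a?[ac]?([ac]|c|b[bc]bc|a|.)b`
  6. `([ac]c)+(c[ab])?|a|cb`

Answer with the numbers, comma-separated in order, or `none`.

1 → match
2 → match
3 → no match
4 → match
5 → no match — must end with "b"
6 → no match

1, 2, 4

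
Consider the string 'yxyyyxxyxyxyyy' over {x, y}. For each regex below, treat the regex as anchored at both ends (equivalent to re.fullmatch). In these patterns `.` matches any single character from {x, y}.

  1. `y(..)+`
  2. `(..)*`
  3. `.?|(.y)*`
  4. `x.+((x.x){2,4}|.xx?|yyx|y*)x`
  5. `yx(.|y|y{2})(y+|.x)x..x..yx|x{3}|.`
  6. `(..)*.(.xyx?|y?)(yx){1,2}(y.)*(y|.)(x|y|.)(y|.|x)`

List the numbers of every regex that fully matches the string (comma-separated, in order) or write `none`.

2, 6

1 → no match
2 → match
3 → no match
4 → no match — must start with 'x'
5 → no match
6 → match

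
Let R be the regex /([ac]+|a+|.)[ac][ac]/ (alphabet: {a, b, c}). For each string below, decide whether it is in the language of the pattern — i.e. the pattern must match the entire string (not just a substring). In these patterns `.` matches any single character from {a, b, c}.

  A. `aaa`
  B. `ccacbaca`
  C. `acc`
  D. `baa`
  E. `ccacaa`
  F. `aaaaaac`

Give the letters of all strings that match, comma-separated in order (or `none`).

A, C, D, E, F

A → match
B → no match
C → match
D → match
E → match
F → match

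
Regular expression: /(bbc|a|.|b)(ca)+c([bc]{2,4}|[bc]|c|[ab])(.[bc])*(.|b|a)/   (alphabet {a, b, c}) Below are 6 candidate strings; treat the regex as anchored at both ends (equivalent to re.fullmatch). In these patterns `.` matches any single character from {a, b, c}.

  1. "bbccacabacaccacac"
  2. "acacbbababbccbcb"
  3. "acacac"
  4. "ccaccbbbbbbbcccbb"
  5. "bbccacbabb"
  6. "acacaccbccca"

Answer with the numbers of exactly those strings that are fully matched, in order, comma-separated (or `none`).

1 → no match
2 → no match
3 → match
4 → match
5 → match
6 → match

3, 4, 5, 6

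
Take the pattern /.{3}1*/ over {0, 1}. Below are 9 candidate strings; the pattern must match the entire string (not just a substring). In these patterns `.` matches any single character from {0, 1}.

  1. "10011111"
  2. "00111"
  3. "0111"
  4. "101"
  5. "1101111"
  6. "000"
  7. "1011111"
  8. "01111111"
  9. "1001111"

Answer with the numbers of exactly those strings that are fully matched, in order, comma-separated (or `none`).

1. "10011111" → match
2. "00111" → match
3. "0111" → match
4. "101" → match
5. "1101111" → match
6. "000" → match
7. "1011111" → match
8. "01111111" → match
9. "1001111" → match

1, 2, 3, 4, 5, 6, 7, 8, 9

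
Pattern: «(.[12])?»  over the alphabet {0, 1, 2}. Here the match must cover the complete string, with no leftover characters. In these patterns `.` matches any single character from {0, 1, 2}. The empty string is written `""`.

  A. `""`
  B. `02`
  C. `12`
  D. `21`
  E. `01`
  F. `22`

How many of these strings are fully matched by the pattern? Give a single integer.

A → match
B → match
C → match
D → match
E → match
F → match
Total matched: 6

6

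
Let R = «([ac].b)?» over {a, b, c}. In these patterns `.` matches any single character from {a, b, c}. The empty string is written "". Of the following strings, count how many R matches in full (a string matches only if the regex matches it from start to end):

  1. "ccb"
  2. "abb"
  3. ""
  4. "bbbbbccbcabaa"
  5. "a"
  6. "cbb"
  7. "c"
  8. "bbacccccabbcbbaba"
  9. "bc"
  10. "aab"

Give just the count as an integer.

1 → match
2 → match
3 → match
4 → no match
5 → no match
6 → match
7 → no match
8 → no match
9 → no match
10 → match
Total matched: 5

5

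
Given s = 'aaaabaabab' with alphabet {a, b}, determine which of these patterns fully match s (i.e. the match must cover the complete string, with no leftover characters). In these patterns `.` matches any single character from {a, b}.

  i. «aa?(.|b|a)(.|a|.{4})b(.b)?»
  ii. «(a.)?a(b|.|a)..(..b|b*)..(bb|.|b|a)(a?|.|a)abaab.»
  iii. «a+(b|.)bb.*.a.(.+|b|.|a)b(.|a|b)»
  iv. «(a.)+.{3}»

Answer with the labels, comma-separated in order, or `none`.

i → match
ii → no match
iii → no match
iv → no match

i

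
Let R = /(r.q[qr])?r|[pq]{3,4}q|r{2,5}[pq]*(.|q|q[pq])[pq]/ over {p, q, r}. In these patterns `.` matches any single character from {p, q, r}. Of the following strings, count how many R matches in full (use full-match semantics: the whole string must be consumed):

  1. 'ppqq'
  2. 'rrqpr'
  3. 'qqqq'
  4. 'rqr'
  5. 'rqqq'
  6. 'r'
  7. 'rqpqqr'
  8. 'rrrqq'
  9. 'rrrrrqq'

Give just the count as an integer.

1 → match
2 → no match
3 → match
4 → no match
5 → no match
6 → match
7 → no match
8 → match
9 → match
Total matched: 5

5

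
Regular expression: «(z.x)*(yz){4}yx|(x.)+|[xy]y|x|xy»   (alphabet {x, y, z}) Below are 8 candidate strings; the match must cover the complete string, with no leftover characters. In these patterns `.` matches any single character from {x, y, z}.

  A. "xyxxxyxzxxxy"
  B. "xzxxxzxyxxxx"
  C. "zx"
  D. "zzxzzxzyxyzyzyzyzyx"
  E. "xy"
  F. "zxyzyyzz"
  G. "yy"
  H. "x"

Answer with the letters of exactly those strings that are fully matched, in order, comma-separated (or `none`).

A → match
B → match
C → no match
D → match
E → match
F → no match
G → match
H → match

A, B, D, E, G, H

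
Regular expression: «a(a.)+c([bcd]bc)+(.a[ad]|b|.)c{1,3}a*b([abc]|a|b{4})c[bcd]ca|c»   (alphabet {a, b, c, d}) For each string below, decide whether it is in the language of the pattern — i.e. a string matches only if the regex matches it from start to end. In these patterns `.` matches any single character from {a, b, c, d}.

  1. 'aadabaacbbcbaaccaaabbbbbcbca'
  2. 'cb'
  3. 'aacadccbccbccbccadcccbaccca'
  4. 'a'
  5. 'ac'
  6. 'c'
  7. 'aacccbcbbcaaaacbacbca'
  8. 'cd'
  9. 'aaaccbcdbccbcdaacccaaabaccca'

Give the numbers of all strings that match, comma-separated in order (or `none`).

1 → match
2. 'cb' → no match
3 → match
4. 'a' → no match
5. 'ac' → no match
6. 'c' → match
7 → no match
8. 'cd' → no match
9 → match

1, 3, 6, 9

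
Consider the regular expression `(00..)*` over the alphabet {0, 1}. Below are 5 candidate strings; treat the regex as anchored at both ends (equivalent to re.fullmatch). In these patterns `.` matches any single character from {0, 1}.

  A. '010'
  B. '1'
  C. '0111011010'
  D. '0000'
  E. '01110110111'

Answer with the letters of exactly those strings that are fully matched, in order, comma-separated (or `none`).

D

A → no match
B → no match
C → no match
D → match
E → no match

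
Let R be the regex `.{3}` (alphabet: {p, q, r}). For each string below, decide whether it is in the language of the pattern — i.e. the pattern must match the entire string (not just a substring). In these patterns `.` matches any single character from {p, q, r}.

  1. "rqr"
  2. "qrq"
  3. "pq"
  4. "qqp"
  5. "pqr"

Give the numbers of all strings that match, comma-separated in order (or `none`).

1, 2, 4, 5

1 → match
2 → match
3 → no match
4 → match
5 → match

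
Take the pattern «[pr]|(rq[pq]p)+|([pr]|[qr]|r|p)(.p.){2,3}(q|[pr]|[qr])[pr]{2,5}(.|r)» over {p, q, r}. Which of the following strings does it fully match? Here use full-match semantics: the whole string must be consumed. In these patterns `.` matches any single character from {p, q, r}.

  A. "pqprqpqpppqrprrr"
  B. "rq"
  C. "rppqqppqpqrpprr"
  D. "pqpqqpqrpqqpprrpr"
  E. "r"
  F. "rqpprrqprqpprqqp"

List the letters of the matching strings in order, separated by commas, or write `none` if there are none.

A → match
B. "rq" → no match
C → match
D → match
E. "r" → match
F → no match

A, C, D, E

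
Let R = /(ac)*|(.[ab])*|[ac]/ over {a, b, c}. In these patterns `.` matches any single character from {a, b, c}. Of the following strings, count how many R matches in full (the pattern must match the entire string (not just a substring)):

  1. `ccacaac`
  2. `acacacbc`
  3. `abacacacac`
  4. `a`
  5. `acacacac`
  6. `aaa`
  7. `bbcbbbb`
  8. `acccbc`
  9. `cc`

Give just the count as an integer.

2

1 → no match
2 → no match
3 → no match
4 → match
5 → match
6 → no match
7 → no match
8 → no match
9 → no match
Total matched: 2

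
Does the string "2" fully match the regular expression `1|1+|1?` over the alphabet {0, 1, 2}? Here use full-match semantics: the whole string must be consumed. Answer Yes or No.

No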